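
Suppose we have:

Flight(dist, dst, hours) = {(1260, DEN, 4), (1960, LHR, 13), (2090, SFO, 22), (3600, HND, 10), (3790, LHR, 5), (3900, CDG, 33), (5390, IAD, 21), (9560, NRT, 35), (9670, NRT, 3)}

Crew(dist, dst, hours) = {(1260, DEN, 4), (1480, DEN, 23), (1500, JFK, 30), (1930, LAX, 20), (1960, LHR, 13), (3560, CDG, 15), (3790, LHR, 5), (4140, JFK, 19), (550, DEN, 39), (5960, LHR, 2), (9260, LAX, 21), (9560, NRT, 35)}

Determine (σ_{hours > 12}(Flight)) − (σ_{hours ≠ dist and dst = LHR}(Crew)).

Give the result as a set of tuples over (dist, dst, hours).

{(2090, SFO, 22), (3900, CDG, 33), (5390, IAD, 21), (9560, NRT, 35)}

σ[hours > 12]: keep tuples satisfying hours > 12 → {(1960, LHR, 13), (2090, SFO, 22), (3900, CDG, 33), (5390, IAD, 21), (9560, NRT, 35)}
σ[hours ≠ dist and dst = LHR]: keep tuples satisfying hours ≠ dist and dst = LHR → {(1960, LHR, 13), (3790, LHR, 5), (5960, LHR, 2)}
Set difference of the two operands is {(2090, SFO, 22), (3900, CDG, 33), (5390, IAD, 21), (9560, NRT, 35)}.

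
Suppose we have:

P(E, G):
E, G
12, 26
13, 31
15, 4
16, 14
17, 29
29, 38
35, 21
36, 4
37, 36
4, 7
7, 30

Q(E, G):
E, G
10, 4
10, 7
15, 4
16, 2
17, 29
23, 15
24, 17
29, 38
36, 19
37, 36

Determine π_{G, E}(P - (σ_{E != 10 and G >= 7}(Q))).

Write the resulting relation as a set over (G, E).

{(14, 16), (21, 35), (26, 12), (30, 7), (31, 13), (4, 15), (4, 36), (7, 4)}

Filtering on E != 10 and G >= 7 leaves {(17, 29), (23, 15), (24, 17), (29, 38), (36, 19), (37, 36)}.
Set difference of the two operands is {(12, 26), (13, 31), (15, 4), (16, 14), (35, 21), (36, 4), (4, 7), (7, 30)}.
π_{G, E} gives {(14, 16), (21, 35), (26, 12), (30, 7), (31, 13), (4, 15), (4, 36), (7, 4)}.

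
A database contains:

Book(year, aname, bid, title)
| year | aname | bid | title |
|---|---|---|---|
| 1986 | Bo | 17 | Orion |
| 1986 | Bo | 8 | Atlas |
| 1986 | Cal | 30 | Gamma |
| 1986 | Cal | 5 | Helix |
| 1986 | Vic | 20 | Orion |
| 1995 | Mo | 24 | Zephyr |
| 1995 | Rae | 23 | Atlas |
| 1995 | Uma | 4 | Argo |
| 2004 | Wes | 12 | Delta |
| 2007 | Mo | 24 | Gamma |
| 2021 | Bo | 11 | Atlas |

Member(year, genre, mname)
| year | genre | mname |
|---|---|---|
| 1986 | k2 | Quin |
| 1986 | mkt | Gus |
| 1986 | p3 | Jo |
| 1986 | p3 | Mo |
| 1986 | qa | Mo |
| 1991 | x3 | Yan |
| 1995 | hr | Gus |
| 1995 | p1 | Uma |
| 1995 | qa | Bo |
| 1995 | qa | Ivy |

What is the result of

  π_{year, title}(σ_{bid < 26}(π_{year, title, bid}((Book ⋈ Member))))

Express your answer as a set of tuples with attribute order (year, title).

{(1986, Atlas), (1986, Helix), (1986, Orion), (1995, Argo), (1995, Atlas), (1995, Zephyr)}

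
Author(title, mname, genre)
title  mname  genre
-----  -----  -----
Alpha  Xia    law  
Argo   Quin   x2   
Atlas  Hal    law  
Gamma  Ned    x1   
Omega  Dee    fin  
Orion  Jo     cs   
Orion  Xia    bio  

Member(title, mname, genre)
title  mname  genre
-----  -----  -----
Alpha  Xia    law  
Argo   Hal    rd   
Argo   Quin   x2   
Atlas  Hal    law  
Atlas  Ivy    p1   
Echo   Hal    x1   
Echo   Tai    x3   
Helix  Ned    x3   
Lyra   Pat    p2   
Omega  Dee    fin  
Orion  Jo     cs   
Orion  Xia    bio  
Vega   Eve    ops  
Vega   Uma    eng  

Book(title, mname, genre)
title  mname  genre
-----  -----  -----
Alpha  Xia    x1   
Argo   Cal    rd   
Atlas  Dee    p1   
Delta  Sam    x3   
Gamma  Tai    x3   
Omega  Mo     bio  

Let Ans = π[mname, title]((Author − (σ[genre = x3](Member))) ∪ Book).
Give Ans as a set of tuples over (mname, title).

{(Cal, Argo), (Dee, Atlas), (Dee, Omega), (Hal, Atlas), (Jo, Orion), (Mo, Omega), (Ned, Gamma), (Quin, Argo), (Sam, Delta), (Tai, Gamma), (Xia, Alpha), (Xia, Orion)}

Selection genre = x3: {(Echo, Tai, x3), (Helix, Ned, x3)}
Difference: {(Alpha, Xia, law), (Argo, Quin, x2), (Atlas, Hal, law), (Gamma, Ned, x1), (Omega, Dee, fin), (Orion, Jo, cs), (Orion, Xia, bio)} with {(Echo, Tai, x3), (Helix, Ned, x3)} → {(Alpha, Xia, law), (Argo, Quin, x2), (Atlas, Hal, law), (Gamma, Ned, x1), (Omega, Dee, fin), (Orion, Jo, cs), (Orion, Xia, bio)}
Union: {(Alpha, Xia, law), (Argo, Quin, x2), (Atlas, Hal, law), (Gamma, Ned, x1), (Omega, Dee, fin), (Orion, Jo, cs), (Orion, Xia, bio)} with {(Alpha, Xia, x1), (Argo, Cal, rd), (Atlas, Dee, p1), (Delta, Sam, x3), (Gamma, Tai, x3), (Omega, Mo, bio)} → {(Alpha, Xia, law), (Alpha, Xia, x1), (Argo, Cal, rd), (Argo, Quin, x2), (Atlas, Dee, p1), (Atlas, Hal, law), (Delta, Sam, x3), (Gamma, Ned, x1), (Gamma, Tai, x3), (Omega, Dee, fin), (Omega, Mo, bio), (Orion, Jo, cs), (Orion, Xia, bio)}
π_{mname, title} gives {(Cal, Argo), (Dee, Atlas), (Dee, Omega), (Hal, Atlas), (Jo, Orion), (Mo, Omega), (Ned, Gamma), (Quin, Argo), (Sam, Delta), (Tai, Gamma), (Xia, Alpha), (Xia, Orion)} (1 duplicate(s) eliminated).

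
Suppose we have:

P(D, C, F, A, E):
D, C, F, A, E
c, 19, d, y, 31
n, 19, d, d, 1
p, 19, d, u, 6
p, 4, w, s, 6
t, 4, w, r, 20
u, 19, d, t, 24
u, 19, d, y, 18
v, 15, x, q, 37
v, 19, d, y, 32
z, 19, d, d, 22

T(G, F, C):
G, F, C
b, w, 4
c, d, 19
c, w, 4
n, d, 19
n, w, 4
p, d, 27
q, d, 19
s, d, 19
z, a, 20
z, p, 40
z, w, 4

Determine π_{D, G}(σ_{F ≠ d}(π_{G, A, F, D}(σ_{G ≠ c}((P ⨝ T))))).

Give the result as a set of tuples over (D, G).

P ⋈ T (natural join on C, F): {(c, 19, d, y, 31, c), (c, 19, d, y, 31, n), (c, 19, d, y, 31, q), (c, 19, d, y, 31, s), (n, 19, d, d, 1, c), (n, 19, d, d, 1, n), (n, 19, d, d, 1, q), (n, 19, d, d, 1, s), (p, 19, d, u, 6, c), (p, 19, d, u, 6, n), (p, 19, d, u, 6, q), (p, 19, d, u, 6, s), (p, 4, w, s, 6, b), (p, 4, w, s, 6, c), (p, 4, w, s, 6, n), (p, 4, w, s, 6, z), (t, 4, w, r, 20, b), (t, 4, w, r, 20, c), (t, 4, w, r, 20, n), (t, 4, w, r, 20, z), (u, 19, d, t, 24, c), (u, 19, d, t, 24, n), (u, 19, d, t, 24, q), (u, 19, d, t, 24, s), (u, 19, d, y, 18, c), (u, 19, d, y, 18, n), (u, 19, d, y, 18, q), (u, 19, d, y, 18, s), (v, 19, d, y, 32, c), (v, 19, d, y, 32, n), (v, 19, d, y, 32, q), (v, 19, d, y, 32, s), (z, 19, d, d, 22, c), (z, 19, d, d, 22, n), (z, 19, d, d, 22, q), (z, 19, d, d, 22, s)}
Filtering on G ≠ c leaves {(c, 19, d, y, 31, n), (c, 19, d, y, 31, q), (c, 19, d, y, 31, s), (n, 19, d, d, 1, n), (n, 19, d, d, 1, q), (n, 19, d, d, 1, s), (p, 19, d, u, 6, n), (p, 19, d, u, 6, q), (p, 19, d, u, 6, s), (p, 4, w, s, 6, b), (p, 4, w, s, 6, n), (p, 4, w, s, 6, z), (t, 4, w, r, 20, b), (t, 4, w, r, 20, n), (t, 4, w, r, 20, z), (u, 19, d, t, 24, n), (u, 19, d, t, 24, q), (u, 19, d, t, 24, s), (u, 19, d, y, 18, n), (u, 19, d, y, 18, q), (u, 19, d, y, 18, s), (v, 19, d, y, 32, n), (v, 19, d, y, 32, q), (v, 19, d, y, 32, s), (z, 19, d, d, 22, n), (z, 19, d, d, 22, q), (z, 19, d, d, 22, s)}.
Projecting to G, A, F, D: {(b, r, w, t), (b, s, w, p), (n, d, d, n), (n, d, d, z), (n, r, w, t), (n, s, w, p), (n, t, d, u), (n, u, d, p), (n, y, d, c), (n, y, d, u), (n, y, d, v), (q, d, d, n), (q, d, d, z), (q, t, d, u), (q, u, d, p), (q, y, d, c), (q, y, d, u), (q, y, d, v), (s, d, d, n), (s, d, d, z), (s, t, d, u), (s, u, d, p), (s, y, d, c), (s, y, d, u), (s, y, d, v), (z, r, w, t), (z, s, w, p)}
Filtering on F ≠ d leaves {(b, r, w, t), (b, s, w, p), (n, r, w, t), (n, s, w, p), (z, r, w, t), (z, s, w, p)}.
Projecting to D, G: {(p, b), (p, n), (p, z), (t, b), (t, n), (t, z)}

{(p, b), (p, n), (p, z), (t, b), (t, n), (t, z)}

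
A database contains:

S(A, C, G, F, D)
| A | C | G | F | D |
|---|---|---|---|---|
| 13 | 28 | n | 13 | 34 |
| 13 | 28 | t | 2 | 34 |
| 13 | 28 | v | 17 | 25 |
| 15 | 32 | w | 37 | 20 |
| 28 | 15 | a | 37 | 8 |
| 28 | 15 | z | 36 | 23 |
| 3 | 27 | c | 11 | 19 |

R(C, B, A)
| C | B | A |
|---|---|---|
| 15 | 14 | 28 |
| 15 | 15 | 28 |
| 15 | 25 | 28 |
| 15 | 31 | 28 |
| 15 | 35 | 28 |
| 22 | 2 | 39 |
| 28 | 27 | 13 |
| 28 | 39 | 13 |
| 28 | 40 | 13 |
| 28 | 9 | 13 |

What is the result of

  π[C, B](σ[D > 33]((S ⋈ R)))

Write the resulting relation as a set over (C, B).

{(28, 27), (28, 39), (28, 40), (28, 9)}

S ⋈ R (natural join on A, C): {(13, 28, n, 13, 34, 27), (13, 28, n, 13, 34, 39), (13, 28, n, 13, 34, 40), (13, 28, n, 13, 34, 9), (13, 28, t, 2, 34, 27), (13, 28, t, 2, 34, 39), (13, 28, t, 2, 34, 40), (13, 28, t, 2, 34, 9), (13, 28, v, 17, 25, 27), (13, 28, v, 17, 25, 39), (13, 28, v, 17, 25, 40), (13, 28, v, 17, 25, 9), (28, 15, a, 37, 8, 14), (28, 15, a, 37, 8, 15), (28, 15, a, 37, 8, 25), (28, 15, a, 37, 8, 31), (28, 15, a, 37, 8, 35), (28, 15, z, 36, 23, 14), (28, 15, z, 36, 23, 15), (28, 15, z, 36, 23, 25), (28, 15, z, 36, 23, 31), (28, 15, z, 36, 23, 35)}
Filtering on D > 33 leaves {(13, 28, n, 13, 34, 27), (13, 28, n, 13, 34, 39), (13, 28, n, 13, 34, 40), (13, 28, n, 13, 34, 9), (13, 28, t, 2, 34, 27), (13, 28, t, 2, 34, 39), (13, 28, t, 2, 34, 40), (13, 28, t, 2, 34, 9)}.
π_{C, B} gives {(28, 27), (28, 39), (28, 40), (28, 9)} (4 duplicate(s) eliminated).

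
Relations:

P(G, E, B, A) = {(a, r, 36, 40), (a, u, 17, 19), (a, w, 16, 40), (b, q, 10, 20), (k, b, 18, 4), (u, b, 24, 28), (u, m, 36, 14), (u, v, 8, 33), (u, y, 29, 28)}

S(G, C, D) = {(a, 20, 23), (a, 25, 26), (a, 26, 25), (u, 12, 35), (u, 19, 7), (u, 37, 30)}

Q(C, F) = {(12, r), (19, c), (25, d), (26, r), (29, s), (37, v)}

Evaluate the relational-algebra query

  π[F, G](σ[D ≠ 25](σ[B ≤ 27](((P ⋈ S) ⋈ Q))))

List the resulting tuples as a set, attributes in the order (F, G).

{(c, u), (d, a), (r, u), (v, u)}

Joining P and S on G yields {(a, r, 36, 40, 20, 23), (a, r, 36, 40, 25, 26), (a, r, 36, 40, 26, 25), (a, u, 17, 19, 20, 23), (a, u, 17, 19, 25, 26), (a, u, 17, 19, 26, 25), (a, w, 16, 40, 20, 23), (a, w, 16, 40, 25, 26), (a, w, 16, 40, 26, 25), (u, b, 24, 28, 12, 35), (u, b, 24, 28, 19, 7), (u, b, 24, 28, 37, 30), (u, m, 36, 14, 12, 35), (u, m, 36, 14, 19, 7), (u, m, 36, 14, 37, 30), (u, v, 8, 33, 12, 35), (u, v, 8, 33, 19, 7), (u, v, 8, 33, 37, 30), (u, y, 29, 28, 12, 35), (u, y, 29, 28, 19, 7), (u, y, 29, 28, 37, 30)}.
Joining (P ⋈ S) and Q on C yields {(a, r, 36, 40, 25, 26, d), (a, r, 36, 40, 26, 25, r), (a, u, 17, 19, 25, 26, d), (a, u, 17, 19, 26, 25, r), (a, w, 16, 40, 25, 26, d), (a, w, 16, 40, 26, 25, r), (u, b, 24, 28, 12, 35, r), (u, b, 24, 28, 19, 7, c), (u, b, 24, 28, 37, 30, v), (u, m, 36, 14, 12, 35, r), (u, m, 36, 14, 19, 7, c), (u, m, 36, 14, 37, 30, v), (u, v, 8, 33, 12, 35, r), (u, v, 8, 33, 19, 7, c), (u, v, 8, 33, 37, 30, v), (u, y, 29, 28, 12, 35, r), (u, y, 29, 28, 19, 7, c), (u, y, 29, 28, 37, 30, v)}.
Apply σ_{B ≤ 27}; surviving tuples: {(a, u, 17, 19, 25, 26, d), (a, u, 17, 19, 26, 25, r), (a, w, 16, 40, 25, 26, d), (a, w, 16, 40, 26, 25, r), (u, b, 24, 28, 12, 35, r), (u, b, 24, 28, 19, 7, c), (u, b, 24, 28, 37, 30, v), (u, v, 8, 33, 12, 35, r), (u, v, 8, 33, 19, 7, c), (u, v, 8, 33, 37, 30, v)}
Apply σ_{D ≠ 25}; surviving tuples: {(a, u, 17, 19, 25, 26, d), (a, w, 16, 40, 25, 26, d), (u, b, 24, 28, 12, 35, r), (u, b, 24, 28, 19, 7, c), (u, b, 24, 28, 37, 30, v), (u, v, 8, 33, 12, 35, r), (u, v, 8, 33, 19, 7, c), (u, v, 8, 33, 37, 30, v)}
Keep only column(s) F, G (4 duplicate(s) eliminated): {(c, u), (d, a), (r, u), (v, u)}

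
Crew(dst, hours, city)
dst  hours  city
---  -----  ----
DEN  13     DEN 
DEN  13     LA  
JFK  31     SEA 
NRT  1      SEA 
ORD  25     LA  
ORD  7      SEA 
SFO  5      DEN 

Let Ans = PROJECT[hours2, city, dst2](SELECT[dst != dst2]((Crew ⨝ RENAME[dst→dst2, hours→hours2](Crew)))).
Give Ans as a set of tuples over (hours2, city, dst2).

{(1, SEA, NRT), (13, DEN, DEN), (13, LA, DEN), (25, LA, ORD), (31, SEA, JFK), (5, DEN, SFO), (7, SEA, ORD)}

ρ[dst→dst2, hours→hours2]: schema becomes (dst2, hours2, city); tuples unchanged.
Natural join on city: {(DEN, 13, DEN, DEN, 13), (DEN, 13, DEN, SFO, 5), (DEN, 13, LA, DEN, 13), (DEN, 13, LA, ORD, 25), (JFK, 31, SEA, JFK, 31), (JFK, 31, SEA, NRT, 1), (JFK, 31, SEA, ORD, 7), (NRT, 1, SEA, JFK, 31), (NRT, 1, SEA, NRT, 1), (NRT, 1, SEA, ORD, 7), (ORD, 25, LA, DEN, 13), (ORD, 25, LA, ORD, 25), (ORD, 7, SEA, JFK, 31), (ORD, 7, SEA, NRT, 1), (ORD, 7, SEA, ORD, 7), (SFO, 5, DEN, DEN, 13), (SFO, 5, DEN, SFO, 5)}
σ[dst != dst2]: keep tuples satisfying dst != dst2 → {(DEN, 13, DEN, SFO, 5), (DEN, 13, LA, ORD, 25), (JFK, 31, SEA, NRT, 1), (JFK, 31, SEA, ORD, 7), (NRT, 1, SEA, JFK, 31), (NRT, 1, SEA, ORD, 7), (ORD, 25, LA, DEN, 13), (ORD, 7, SEA, JFK, 31), (ORD, 7, SEA, NRT, 1), (SFO, 5, DEN, DEN, 13)}
π[hours2, city, dst2]: project onto (hours2, city, dst2) (3 duplicate(s) eliminated) → {(1, SEA, NRT), (13, DEN, DEN), (13, LA, DEN), (25, LA, ORD), (31, SEA, JFK), (5, DEN, SFO), (7, SEA, ORD)}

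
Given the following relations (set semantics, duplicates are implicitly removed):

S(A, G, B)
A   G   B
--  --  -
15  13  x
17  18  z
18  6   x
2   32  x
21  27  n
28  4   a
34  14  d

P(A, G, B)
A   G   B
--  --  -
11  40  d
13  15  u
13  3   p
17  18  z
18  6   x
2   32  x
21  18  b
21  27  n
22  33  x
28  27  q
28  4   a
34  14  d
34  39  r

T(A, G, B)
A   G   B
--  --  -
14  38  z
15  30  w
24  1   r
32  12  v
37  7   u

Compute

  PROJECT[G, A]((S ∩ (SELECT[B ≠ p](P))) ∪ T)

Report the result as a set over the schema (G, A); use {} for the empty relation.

Selection B ≠ p: {(11, 40, d), (13, 15, u), (17, 18, z), (18, 6, x), (2, 32, x), (21, 18, b), (21, 27, n), (22, 33, x), (28, 27, q), (28, 4, a), (34, 14, d), (34, 39, r)}
Taking the intersection: {(17, 18, z), (18, 6, x), (2, 32, x), (21, 27, n), (28, 4, a), (34, 14, d)}
Taking the union: {(14, 38, z), (15, 30, w), (17, 18, z), (18, 6, x), (2, 32, x), (21, 27, n), (24, 1, r), (28, 4, a), (32, 12, v), (34, 14, d), (37, 7, u)}
π[G, A]: project onto (G, A) → {(1, 24), (12, 32), (14, 34), (18, 17), (27, 21), (30, 15), (32, 2), (38, 14), (4, 28), (6, 18), (7, 37)}

{(1, 24), (12, 32), (14, 34), (18, 17), (27, 21), (30, 15), (32, 2), (38, 14), (4, 28), (6, 18), (7, 37)}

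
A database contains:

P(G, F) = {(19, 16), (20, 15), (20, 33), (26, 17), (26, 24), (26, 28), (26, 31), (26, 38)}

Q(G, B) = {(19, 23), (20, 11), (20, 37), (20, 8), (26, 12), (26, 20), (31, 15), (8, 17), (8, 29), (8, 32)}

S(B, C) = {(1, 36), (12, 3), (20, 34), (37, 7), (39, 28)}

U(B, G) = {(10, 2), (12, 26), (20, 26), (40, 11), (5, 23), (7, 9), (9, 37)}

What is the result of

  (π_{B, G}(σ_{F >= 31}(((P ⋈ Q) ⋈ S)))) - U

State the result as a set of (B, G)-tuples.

{(37, 20)}

P ⋈ Q (natural join on G): {(19, 16, 23), (20, 15, 11), (20, 15, 37), (20, 15, 8), (20, 33, 11), (20, 33, 37), (20, 33, 8), (26, 17, 12), (26, 17, 20), (26, 24, 12), (26, 24, 20), (26, 28, 12), (26, 28, 20), (26, 31, 12), (26, 31, 20), (26, 38, 12), (26, 38, 20)}
(P ⋈ Q) ⋈ S (natural join on B): {(20, 15, 37, 7), (20, 33, 37, 7), (26, 17, 12, 3), (26, 17, 20, 34), (26, 24, 12, 3), (26, 24, 20, 34), (26, 28, 12, 3), (26, 28, 20, 34), (26, 31, 12, 3), (26, 31, 20, 34), (26, 38, 12, 3), (26, 38, 20, 34)}
σ[F >= 31]: keep tuples satisfying F >= 31 → {(20, 33, 37, 7), (26, 31, 12, 3), (26, 31, 20, 34), (26, 38, 12, 3), (26, 38, 20, 34)}
Keep only column(s) B, G (2 duplicate(s) eliminated): {(12, 26), (20, 26), (37, 20)}
Difference: {(12, 26), (20, 26), (37, 20)} with {(10, 2), (12, 26), (20, 26), (40, 11), (5, 23), (7, 9), (9, 37)} → {(37, 20)}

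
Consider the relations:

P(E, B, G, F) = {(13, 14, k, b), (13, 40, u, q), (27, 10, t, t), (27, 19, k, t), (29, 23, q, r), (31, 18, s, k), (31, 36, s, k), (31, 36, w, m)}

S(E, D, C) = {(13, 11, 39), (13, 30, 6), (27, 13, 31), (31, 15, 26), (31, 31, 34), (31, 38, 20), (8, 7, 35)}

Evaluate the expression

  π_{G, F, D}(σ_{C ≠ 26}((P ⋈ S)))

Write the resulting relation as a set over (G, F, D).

{(k, b, 11), (k, b, 30), (k, t, 13), (s, k, 31), (s, k, 38), (t, t, 13), (u, q, 11), (u, q, 30), (w, m, 31), (w, m, 38)}

Natural join on E: {(13, 14, k, b, 11, 39), (13, 14, k, b, 30, 6), (13, 40, u, q, 11, 39), (13, 40, u, q, 30, 6), (27, 10, t, t, 13, 31), (27, 19, k, t, 13, 31), (31, 18, s, k, 15, 26), (31, 18, s, k, 31, 34), (31, 18, s, k, 38, 20), (31, 36, s, k, 15, 26), (31, 36, s, k, 31, 34), (31, 36, s, k, 38, 20), (31, 36, w, m, 15, 26), (31, 36, w, m, 31, 34), (31, 36, w, m, 38, 20)}
σ[C ≠ 26]: keep tuples satisfying C ≠ 26 → {(13, 14, k, b, 11, 39), (13, 14, k, b, 30, 6), (13, 40, u, q, 11, 39), (13, 40, u, q, 30, 6), (27, 10, t, t, 13, 31), (27, 19, k, t, 13, 31), (31, 18, s, k, 31, 34), (31, 18, s, k, 38, 20), (31, 36, s, k, 31, 34), (31, 36, s, k, 38, 20), (31, 36, w, m, 31, 34), (31, 36, w, m, 38, 20)}
Projecting to G, F, D (2 duplicate(s) eliminated): {(k, b, 11), (k, b, 30), (k, t, 13), (s, k, 31), (s, k, 38), (t, t, 13), (u, q, 11), (u, q, 30), (w, m, 31), (w, m, 38)}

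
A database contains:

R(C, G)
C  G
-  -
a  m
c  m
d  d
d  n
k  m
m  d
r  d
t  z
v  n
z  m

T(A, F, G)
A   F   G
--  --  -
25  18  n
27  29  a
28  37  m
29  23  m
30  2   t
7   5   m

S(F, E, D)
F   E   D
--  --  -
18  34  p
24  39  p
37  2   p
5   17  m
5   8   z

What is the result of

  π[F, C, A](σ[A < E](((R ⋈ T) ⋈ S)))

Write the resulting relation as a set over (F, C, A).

{(18, d, 25), (18, v, 25), (5, a, 7), (5, c, 7), (5, k, 7), (5, z, 7)}

R ⋈ T (natural join on G): {(a, m, 28, 37), (a, m, 29, 23), (a, m, 7, 5), (c, m, 28, 37), (c, m, 29, 23), (c, m, 7, 5), (d, n, 25, 18), (k, m, 28, 37), (k, m, 29, 23), (k, m, 7, 5), (v, n, 25, 18), (z, m, 28, 37), (z, m, 29, 23), (z, m, 7, 5)}
(R ⋈ T) ⋈ S (natural join on F): {(a, m, 28, 37, 2, p), (a, m, 7, 5, 17, m), (a, m, 7, 5, 8, z), (c, m, 28, 37, 2, p), (c, m, 7, 5, 17, m), (c, m, 7, 5, 8, z), (d, n, 25, 18, 34, p), (k, m, 28, 37, 2, p), (k, m, 7, 5, 17, m), (k, m, 7, 5, 8, z), (v, n, 25, 18, 34, p), (z, m, 28, 37, 2, p), (z, m, 7, 5, 17, m), (z, m, 7, 5, 8, z)}
σ[A < E]: keep tuples satisfying A < E → {(a, m, 7, 5, 17, m), (a, m, 7, 5, 8, z), (c, m, 7, 5, 17, m), (c, m, 7, 5, 8, z), (d, n, 25, 18, 34, p), (k, m, 7, 5, 17, m), (k, m, 7, 5, 8, z), (v, n, 25, 18, 34, p), (z, m, 7, 5, 17, m), (z, m, 7, 5, 8, z)}
Keep only column(s) F, C, A (4 duplicate(s) eliminated): {(18, d, 25), (18, v, 25), (5, a, 7), (5, c, 7), (5, k, 7), (5, z, 7)}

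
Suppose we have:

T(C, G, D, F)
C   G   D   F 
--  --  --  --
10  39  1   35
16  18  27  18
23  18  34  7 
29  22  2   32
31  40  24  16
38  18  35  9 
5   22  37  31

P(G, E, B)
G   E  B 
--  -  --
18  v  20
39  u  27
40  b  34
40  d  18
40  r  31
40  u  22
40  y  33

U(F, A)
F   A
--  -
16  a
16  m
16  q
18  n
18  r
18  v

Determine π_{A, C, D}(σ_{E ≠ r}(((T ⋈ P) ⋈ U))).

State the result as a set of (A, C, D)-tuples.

Joining T and P on G yields {(10, 39, 1, 35, u, 27), (16, 18, 27, 18, v, 20), (23, 18, 34, 7, v, 20), (31, 40, 24, 16, b, 34), (31, 40, 24, 16, d, 18), (31, 40, 24, 16, r, 31), (31, 40, 24, 16, u, 22), (31, 40, 24, 16, y, 33), (38, 18, 35, 9, v, 20)}.
Joining (T ⋈ P) and U on F yields {(16, 18, 27, 18, v, 20, n), (16, 18, 27, 18, v, 20, r), (16, 18, 27, 18, v, 20, v), (31, 40, 24, 16, b, 34, a), (31, 40, 24, 16, b, 34, m), (31, 40, 24, 16, b, 34, q), (31, 40, 24, 16, d, 18, a), (31, 40, 24, 16, d, 18, m), (31, 40, 24, 16, d, 18, q), (31, 40, 24, 16, r, 31, a), (31, 40, 24, 16, r, 31, m), (31, 40, 24, 16, r, 31, q), (31, 40, 24, 16, u, 22, a), (31, 40, 24, 16, u, 22, m), (31, 40, 24, 16, u, 22, q), (31, 40, 24, 16, y, 33, a), (31, 40, 24, 16, y, 33, m), (31, 40, 24, 16, y, 33, q)}.
Filtering on E ≠ r leaves {(16, 18, 27, 18, v, 20, n), (16, 18, 27, 18, v, 20, r), (16, 18, 27, 18, v, 20, v), (31, 40, 24, 16, b, 34, a), (31, 40, 24, 16, b, 34, m), (31, 40, 24, 16, b, 34, q), (31, 40, 24, 16, d, 18, a), (31, 40, 24, 16, d, 18, m), (31, 40, 24, 16, d, 18, q), (31, 40, 24, 16, u, 22, a), (31, 40, 24, 16, u, 22, m), (31, 40, 24, 16, u, 22, q), (31, 40, 24, 16, y, 33, a), (31, 40, 24, 16, y, 33, m), (31, 40, 24, 16, y, 33, q)}.
Projecting to A, C, D (9 duplicate(s) eliminated): {(a, 31, 24), (m, 31, 24), (n, 16, 27), (q, 31, 24), (r, 16, 27), (v, 16, 27)}

{(a, 31, 24), (m, 31, 24), (n, 16, 27), (q, 31, 24), (r, 16, 27), (v, 16, 27)}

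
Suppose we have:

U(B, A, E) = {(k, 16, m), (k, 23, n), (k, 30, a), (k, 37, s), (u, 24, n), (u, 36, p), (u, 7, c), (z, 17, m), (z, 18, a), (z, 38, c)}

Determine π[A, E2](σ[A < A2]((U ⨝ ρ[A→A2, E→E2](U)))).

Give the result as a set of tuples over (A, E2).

ρ[A→A2, E→E2]: schema becomes (B, A2, E2); tuples unchanged.
Joining U and ρ[A→A2, E→E2](U) on B yields {(k, 16, m, 16, m), (k, 16, m, 23, n), (k, 16, m, 30, a), (k, 16, m, 37, s), (k, 23, n, 16, m), (k, 23, n, 23, n), (k, 23, n, 30, a), (k, 23, n, 37, s), (k, 30, a, 16, m), (k, 30, a, 23, n), (k, 30, a, 30, a), (k, 30, a, 37, s), (k, 37, s, 16, m), (k, 37, s, 23, n), (k, 37, s, 30, a), (k, 37, s, 37, s), (u, 24, n, 24, n), (u, 24, n, 36, p), (u, 24, n, 7, c), (u, 36, p, 24, n), (u, 36, p, 36, p), (u, 36, p, 7, c), (u, 7, c, 24, n), (u, 7, c, 36, p), (u, 7, c, 7, c), (z, 17, m, 17, m), (z, 17, m, 18, a), (z, 17, m, 38, c), (z, 18, a, 17, m), (z, 18, a, 18, a), (z, 18, a, 38, c), (z, 38, c, 17, m), (z, 38, c, 18, a), (z, 38, c, 38, c)}.
Apply σ_{A < A2}; surviving tuples: {(k, 16, m, 23, n), (k, 16, m, 30, a), (k, 16, m, 37, s), (k, 23, n, 30, a), (k, 23, n, 37, s), (k, 30, a, 37, s), (u, 24, n, 36, p), (u, 7, c, 24, n), (u, 7, c, 36, p), (z, 17, m, 18, a), (z, 17, m, 38, c), (z, 18, a, 38, c)}
Keep only column(s) A, E2: {(16, a), (16, n), (16, s), (17, a), (17, c), (18, c), (23, a), (23, s), (24, p), (30, s), (7, n), (7, p)}

{(16, a), (16, n), (16, s), (17, a), (17, c), (18, c), (23, a), (23, s), (24, p), (30, s), (7, n), (7, p)}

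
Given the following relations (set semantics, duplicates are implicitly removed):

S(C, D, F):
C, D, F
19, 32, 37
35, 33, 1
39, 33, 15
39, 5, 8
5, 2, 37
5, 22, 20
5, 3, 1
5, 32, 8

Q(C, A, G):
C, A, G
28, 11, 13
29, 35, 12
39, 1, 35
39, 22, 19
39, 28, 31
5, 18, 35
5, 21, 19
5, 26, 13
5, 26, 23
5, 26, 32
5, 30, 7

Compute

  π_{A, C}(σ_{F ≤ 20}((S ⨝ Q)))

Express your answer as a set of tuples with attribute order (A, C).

{(1, 39), (18, 5), (21, 5), (22, 39), (26, 5), (28, 39), (30, 5)}

S ⋈ Q (natural join on C): {(39, 33, 15, 1, 35), (39, 33, 15, 22, 19), (39, 33, 15, 28, 31), (39, 5, 8, 1, 35), (39, 5, 8, 22, 19), (39, 5, 8, 28, 31), (5, 2, 37, 18, 35), (5, 2, 37, 21, 19), (5, 2, 37, 26, 13), (5, 2, 37, 26, 23), (5, 2, 37, 26, 32), (5, 2, 37, 30, 7), (5, 22, 20, 18, 35), (5, 22, 20, 21, 19), (5, 22, 20, 26, 13), (5, 22, 20, 26, 23), (5, 22, 20, 26, 32), (5, 22, 20, 30, 7), (5, 3, 1, 18, 35), (5, 3, 1, 21, 19), (5, 3, 1, 26, 13), (5, 3, 1, 26, 23), (5, 3, 1, 26, 32), (5, 3, 1, 30, 7), (5, 32, 8, 18, 35), (5, 32, 8, 21, 19), (5, 32, 8, 26, 13), (5, 32, 8, 26, 23), (5, 32, 8, 26, 32), (5, 32, 8, 30, 7)}
Filtering on F ≤ 20 leaves {(39, 33, 15, 1, 35), (39, 33, 15, 22, 19), (39, 33, 15, 28, 31), (39, 5, 8, 1, 35), (39, 5, 8, 22, 19), (39, 5, 8, 28, 31), (5, 22, 20, 18, 35), (5, 22, 20, 21, 19), (5, 22, 20, 26, 13), (5, 22, 20, 26, 23), (5, 22, 20, 26, 32), (5, 22, 20, 30, 7), (5, 3, 1, 18, 35), (5, 3, 1, 21, 19), (5, 3, 1, 26, 13), (5, 3, 1, 26, 23), (5, 3, 1, 26, 32), (5, 3, 1, 30, 7), (5, 32, 8, 18, 35), (5, 32, 8, 21, 19), (5, 32, 8, 26, 13), (5, 32, 8, 26, 23), (5, 32, 8, 26, 32), (5, 32, 8, 30, 7)}.
π_{A, C} gives {(1, 39), (18, 5), (21, 5), (22, 39), (26, 5), (28, 39), (30, 5)} (17 duplicate(s) eliminated).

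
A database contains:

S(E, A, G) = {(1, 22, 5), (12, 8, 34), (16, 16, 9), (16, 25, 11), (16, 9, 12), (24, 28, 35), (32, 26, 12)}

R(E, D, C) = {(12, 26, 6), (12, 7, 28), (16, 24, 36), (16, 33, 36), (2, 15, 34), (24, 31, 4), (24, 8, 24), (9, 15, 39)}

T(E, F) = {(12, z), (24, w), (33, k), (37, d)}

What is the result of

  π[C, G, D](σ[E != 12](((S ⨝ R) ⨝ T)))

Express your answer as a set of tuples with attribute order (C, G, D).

{(24, 35, 8), (4, 35, 31)}

S ⋈ R (natural join on E): {(12, 8, 34, 26, 6), (12, 8, 34, 7, 28), (16, 16, 9, 24, 36), (16, 16, 9, 33, 36), (16, 25, 11, 24, 36), (16, 25, 11, 33, 36), (16, 9, 12, 24, 36), (16, 9, 12, 33, 36), (24, 28, 35, 31, 4), (24, 28, 35, 8, 24)}
(S ⨝ R) ⋈ T (natural join on E): {(12, 8, 34, 26, 6, z), (12, 8, 34, 7, 28, z), (24, 28, 35, 31, 4, w), (24, 28, 35, 8, 24, w)}
Selection E != 12: {(24, 28, 35, 31, 4, w), (24, 28, 35, 8, 24, w)}
Keep only column(s) C, G, D: {(24, 35, 8), (4, 35, 31)}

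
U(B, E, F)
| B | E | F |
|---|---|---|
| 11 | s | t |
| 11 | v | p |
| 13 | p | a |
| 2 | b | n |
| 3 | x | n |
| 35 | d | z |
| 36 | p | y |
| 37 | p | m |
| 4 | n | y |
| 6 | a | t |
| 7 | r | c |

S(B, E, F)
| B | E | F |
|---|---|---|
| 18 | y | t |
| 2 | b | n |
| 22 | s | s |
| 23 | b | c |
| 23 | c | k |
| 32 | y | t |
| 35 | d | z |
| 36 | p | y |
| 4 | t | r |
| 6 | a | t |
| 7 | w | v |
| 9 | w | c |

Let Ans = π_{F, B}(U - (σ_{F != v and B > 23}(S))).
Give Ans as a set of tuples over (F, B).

Filtering on F != v and B > 23 leaves {(32, y, t), (35, d, z), (36, p, y)}.
Difference: {(11, s, t), (11, v, p), (13, p, a), (2, b, n), (3, x, n), (35, d, z), (36, p, y), (37, p, m), (4, n, y), (6, a, t), (7, r, c)} with {(32, y, t), (35, d, z), (36, p, y)} → {(11, s, t), (11, v, p), (13, p, a), (2, b, n), (3, x, n), (37, p, m), (4, n, y), (6, a, t), (7, r, c)}
Keep only column(s) F, B: {(a, 13), (c, 7), (m, 37), (n, 2), (n, 3), (p, 11), (t, 11), (t, 6), (y, 4)}

{(a, 13), (c, 7), (m, 37), (n, 2), (n, 3), (p, 11), (t, 11), (t, 6), (y, 4)}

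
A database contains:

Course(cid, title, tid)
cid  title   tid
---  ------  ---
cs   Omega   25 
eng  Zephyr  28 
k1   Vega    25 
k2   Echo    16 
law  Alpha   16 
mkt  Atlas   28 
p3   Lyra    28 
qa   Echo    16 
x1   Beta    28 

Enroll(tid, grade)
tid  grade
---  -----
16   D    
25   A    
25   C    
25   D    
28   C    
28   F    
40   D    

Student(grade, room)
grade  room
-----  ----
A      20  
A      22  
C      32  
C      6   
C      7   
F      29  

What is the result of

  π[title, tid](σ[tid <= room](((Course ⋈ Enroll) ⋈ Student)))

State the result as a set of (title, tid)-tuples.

Natural join on tid: {(cs, Omega, 25, A), (cs, Omega, 25, C), (cs, Omega, 25, D), (eng, Zephyr, 28, C), (eng, Zephyr, 28, F), (k1, Vega, 25, A), (k1, Vega, 25, C), (k1, Vega, 25, D), (k2, Echo, 16, D), (law, Alpha, 16, D), (mkt, Atlas, 28, C), (mkt, Atlas, 28, F), (p3, Lyra, 28, C), (p3, Lyra, 28, F), (qa, Echo, 16, D), (x1, Beta, 28, C), (x1, Beta, 28, F)}
Natural join on grade: {(cs, Omega, 25, A, 20), (cs, Omega, 25, A, 22), (cs, Omega, 25, C, 32), (cs, Omega, 25, C, 6), (cs, Omega, 25, C, 7), (eng, Zephyr, 28, C, 32), (eng, Zephyr, 28, C, 6), (eng, Zephyr, 28, C, 7), (eng, Zephyr, 28, F, 29), (k1, Vega, 25, A, 20), (k1, Vega, 25, A, 22), (k1, Vega, 25, C, 32), (k1, Vega, 25, C, 6), (k1, Vega, 25, C, 7), (mkt, Atlas, 28, C, 32), (mkt, Atlas, 28, C, 6), (mkt, Atlas, 28, C, 7), (mkt, Atlas, 28, F, 29), (p3, Lyra, 28, C, 32), (p3, Lyra, 28, C, 6), (p3, Lyra, 28, C, 7), (p3, Lyra, 28, F, 29), (x1, Beta, 28, C, 32), (x1, Beta, 28, C, 6), (x1, Beta, 28, C, 7), (x1, Beta, 28, F, 29)}
Selection tid <= room: {(cs, Omega, 25, C, 32), (eng, Zephyr, 28, C, 32), (eng, Zephyr, 28, F, 29), (k1, Vega, 25, C, 32), (mkt, Atlas, 28, C, 32), (mkt, Atlas, 28, F, 29), (p3, Lyra, 28, C, 32), (p3, Lyra, 28, F, 29), (x1, Beta, 28, C, 32), (x1, Beta, 28, F, 29)}
π_{title, tid} gives {(Atlas, 28), (Beta, 28), (Lyra, 28), (Omega, 25), (Vega, 25), (Zephyr, 28)} (4 duplicate(s) eliminated).

{(Atlas, 28), (Beta, 28), (Lyra, 28), (Omega, 25), (Vega, 25), (Zephyr, 28)}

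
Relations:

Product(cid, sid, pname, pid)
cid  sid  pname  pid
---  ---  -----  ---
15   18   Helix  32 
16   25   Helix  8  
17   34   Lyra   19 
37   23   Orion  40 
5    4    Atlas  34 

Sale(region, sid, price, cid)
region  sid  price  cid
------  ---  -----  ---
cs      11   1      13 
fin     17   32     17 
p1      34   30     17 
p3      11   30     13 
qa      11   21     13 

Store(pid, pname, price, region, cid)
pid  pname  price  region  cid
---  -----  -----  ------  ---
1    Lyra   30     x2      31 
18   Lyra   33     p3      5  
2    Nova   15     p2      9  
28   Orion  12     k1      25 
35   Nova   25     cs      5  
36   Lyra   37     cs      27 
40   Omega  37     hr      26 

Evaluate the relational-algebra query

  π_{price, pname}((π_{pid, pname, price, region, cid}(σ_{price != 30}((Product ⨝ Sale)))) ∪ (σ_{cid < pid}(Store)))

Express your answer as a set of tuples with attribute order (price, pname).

{(12, Orion), (25, Nova), (33, Lyra), (37, Lyra), (37, Omega)}

Joining Product and Sale on cid, sid yields {(17, 34, Lyra, 19, p1, 30)}.
Filtering on price != 30 leaves {}.
π_{pid, pname, price, region, cid} gives {}.
Filtering on cid < pid leaves {(18, Lyra, 33, p3, 5), (28, Orion, 12, k1, 25), (35, Nova, 25, cs, 5), (36, Lyra, 37, cs, 27), (40, Omega, 37, hr, 26)}.
Set union of the two operands is {(18, Lyra, 33, p3, 5), (28, Orion, 12, k1, 25), (35, Nova, 25, cs, 5), (36, Lyra, 37, cs, 27), (40, Omega, 37, hr, 26)}.
π_{price, pname} gives {(12, Orion), (25, Nova), (33, Lyra), (37, Lyra), (37, Omega)}.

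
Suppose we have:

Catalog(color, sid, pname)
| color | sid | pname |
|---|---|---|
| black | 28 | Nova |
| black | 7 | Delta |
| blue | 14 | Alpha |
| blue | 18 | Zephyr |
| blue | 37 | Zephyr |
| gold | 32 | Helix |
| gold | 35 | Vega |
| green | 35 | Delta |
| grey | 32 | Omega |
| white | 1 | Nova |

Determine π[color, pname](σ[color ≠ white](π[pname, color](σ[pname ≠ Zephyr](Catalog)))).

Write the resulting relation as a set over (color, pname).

Filtering on pname ≠ Zephyr leaves {(black, 28, Nova), (black, 7, Delta), (blue, 14, Alpha), (gold, 32, Helix), (gold, 35, Vega), (green, 35, Delta), (grey, 32, Omega), (white, 1, Nova)}.
π_{pname, color} gives {(Alpha, blue), (Delta, black), (Delta, green), (Helix, gold), (Nova, black), (Nova, white), (Omega, grey), (Vega, gold)}.
Filtering on color ≠ white leaves {(Alpha, blue), (Delta, black), (Delta, green), (Helix, gold), (Nova, black), (Omega, grey), (Vega, gold)}.
π_{color, pname} gives {(black, Delta), (black, Nova), (blue, Alpha), (gold, Helix), (gold, Vega), (green, Delta), (grey, Omega)}.

{(black, Delta), (black, Nova), (blue, Alpha), (gold, Helix), (gold, Vega), (green, Delta), (grey, Omega)}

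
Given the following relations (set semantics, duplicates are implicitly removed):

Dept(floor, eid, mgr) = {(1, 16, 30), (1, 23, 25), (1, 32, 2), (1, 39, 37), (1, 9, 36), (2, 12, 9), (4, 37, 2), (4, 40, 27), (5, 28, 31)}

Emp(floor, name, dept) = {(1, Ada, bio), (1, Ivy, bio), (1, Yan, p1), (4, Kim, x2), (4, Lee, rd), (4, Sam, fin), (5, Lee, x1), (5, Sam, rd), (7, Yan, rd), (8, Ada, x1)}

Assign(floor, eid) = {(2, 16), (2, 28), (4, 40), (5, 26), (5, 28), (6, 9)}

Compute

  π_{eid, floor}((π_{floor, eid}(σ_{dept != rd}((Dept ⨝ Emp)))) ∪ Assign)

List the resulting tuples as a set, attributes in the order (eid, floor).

Natural join on floor: {(1, 16, 30, Ada, bio), (1, 16, 30, Ivy, bio), (1, 16, 30, Yan, p1), (1, 23, 25, Ada, bio), (1, 23, 25, Ivy, bio), (1, 23, 25, Yan, p1), (1, 32, 2, Ada, bio), (1, 32, 2, Ivy, bio), (1, 32, 2, Yan, p1), (1, 39, 37, Ada, bio), (1, 39, 37, Ivy, bio), (1, 39, 37, Yan, p1), (1, 9, 36, Ada, bio), (1, 9, 36, Ivy, bio), (1, 9, 36, Yan, p1), (4, 37, 2, Kim, x2), (4, 37, 2, Lee, rd), (4, 37, 2, Sam, fin), (4, 40, 27, Kim, x2), (4, 40, 27, Lee, rd), (4, 40, 27, Sam, fin), (5, 28, 31, Lee, x1), (5, 28, 31, Sam, rd)}
Filtering on dept != rd leaves {(1, 16, 30, Ada, bio), (1, 16, 30, Ivy, bio), (1, 16, 30, Yan, p1), (1, 23, 25, Ada, bio), (1, 23, 25, Ivy, bio), (1, 23, 25, Yan, p1), (1, 32, 2, Ada, bio), (1, 32, 2, Ivy, bio), (1, 32, 2, Yan, p1), (1, 39, 37, Ada, bio), (1, 39, 37, Ivy, bio), (1, 39, 37, Yan, p1), (1, 9, 36, Ada, bio), (1, 9, 36, Ivy, bio), (1, 9, 36, Yan, p1), (4, 37, 2, Kim, x2), (4, 37, 2, Sam, fin), (4, 40, 27, Kim, x2), (4, 40, 27, Sam, fin), (5, 28, 31, Lee, x1)}.
Keep only column(s) floor, eid (12 duplicate(s) eliminated): {(1, 16), (1, 23), (1, 32), (1, 39), (1, 9), (4, 37), (4, 40), (5, 28)}
Set union of the two operands is {(1, 16), (1, 23), (1, 32), (1, 39), (1, 9), (2, 16), (2, 28), (4, 37), (4, 40), (5, 26), (5, 28), (6, 9)}.
Keep only column(s) eid, floor: {(16, 1), (16, 2), (23, 1), (26, 5), (28, 2), (28, 5), (32, 1), (37, 4), (39, 1), (40, 4), (9, 1), (9, 6)}

{(16, 1), (16, 2), (23, 1), (26, 5), (28, 2), (28, 5), (32, 1), (37, 4), (39, 1), (40, 4), (9, 1), (9, 6)}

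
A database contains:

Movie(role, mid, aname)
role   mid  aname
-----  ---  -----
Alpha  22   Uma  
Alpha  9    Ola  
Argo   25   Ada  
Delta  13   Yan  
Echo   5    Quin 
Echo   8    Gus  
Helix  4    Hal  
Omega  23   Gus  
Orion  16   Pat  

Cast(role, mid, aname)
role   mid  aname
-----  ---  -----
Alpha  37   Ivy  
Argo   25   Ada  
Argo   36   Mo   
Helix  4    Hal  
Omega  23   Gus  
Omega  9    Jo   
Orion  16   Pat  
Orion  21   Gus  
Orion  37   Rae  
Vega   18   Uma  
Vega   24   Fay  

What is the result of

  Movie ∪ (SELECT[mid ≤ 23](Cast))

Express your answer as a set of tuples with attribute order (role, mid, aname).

{(Alpha, 22, Uma), (Alpha, 9, Ola), (Argo, 25, Ada), (Delta, 13, Yan), (Echo, 5, Quin), (Echo, 8, Gus), (Helix, 4, Hal), (Omega, 23, Gus), (Omega, 9, Jo), (Orion, 16, Pat), (Orion, 21, Gus), (Vega, 18, Uma)}

Apply σ_{mid ≤ 23}; surviving tuples: {(Helix, 4, Hal), (Omega, 23, Gus), (Omega, 9, Jo), (Orion, 16, Pat), (Orion, 21, Gus), (Vega, 18, Uma)}
Taking the union: {(Alpha, 22, Uma), (Alpha, 9, Ola), (Argo, 25, Ada), (Delta, 13, Yan), (Echo, 5, Quin), (Echo, 8, Gus), (Helix, 4, Hal), (Omega, 23, Gus), (Omega, 9, Jo), (Orion, 16, Pat), (Orion, 21, Gus), (Vega, 18, Uma)}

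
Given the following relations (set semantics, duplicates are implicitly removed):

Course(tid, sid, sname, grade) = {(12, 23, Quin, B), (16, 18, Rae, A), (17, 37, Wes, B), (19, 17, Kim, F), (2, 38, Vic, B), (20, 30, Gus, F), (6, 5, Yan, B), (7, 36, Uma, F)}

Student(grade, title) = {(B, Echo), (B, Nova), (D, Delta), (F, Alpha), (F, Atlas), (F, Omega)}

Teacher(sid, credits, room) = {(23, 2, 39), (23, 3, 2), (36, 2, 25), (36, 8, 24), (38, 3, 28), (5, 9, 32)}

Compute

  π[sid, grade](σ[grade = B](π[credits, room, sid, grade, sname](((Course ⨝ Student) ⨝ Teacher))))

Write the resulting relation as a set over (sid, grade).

{(23, B), (38, B), (5, B)}

Joining Course and Student on grade yields {(12, 23, Quin, B, Echo), (12, 23, Quin, B, Nova), (17, 37, Wes, B, Echo), (17, 37, Wes, B, Nova), (19, 17, Kim, F, Alpha), (19, 17, Kim, F, Atlas), (19, 17, Kim, F, Omega), (2, 38, Vic, B, Echo), (2, 38, Vic, B, Nova), (20, 30, Gus, F, Alpha), (20, 30, Gus, F, Atlas), (20, 30, Gus, F, Omega), (6, 5, Yan, B, Echo), (6, 5, Yan, B, Nova), (7, 36, Uma, F, Alpha), (7, 36, Uma, F, Atlas), (7, 36, Uma, F, Omega)}.
Joining (Course ⨝ Student) and Teacher on sid yields {(12, 23, Quin, B, Echo, 2, 39), (12, 23, Quin, B, Echo, 3, 2), (12, 23, Quin, B, Nova, 2, 39), (12, 23, Quin, B, Nova, 3, 2), (2, 38, Vic, B, Echo, 3, 28), (2, 38, Vic, B, Nova, 3, 28), (6, 5, Yan, B, Echo, 9, 32), (6, 5, Yan, B, Nova, 9, 32), (7, 36, Uma, F, Alpha, 2, 25), (7, 36, Uma, F, Alpha, 8, 24), (7, 36, Uma, F, Atlas, 2, 25), (7, 36, Uma, F, Atlas, 8, 24), (7, 36, Uma, F, Omega, 2, 25), (7, 36, Uma, F, Omega, 8, 24)}.
π_{credits, room, sid, grade, sname} gives {(2, 25, 36, F, Uma), (2, 39, 23, B, Quin), (3, 2, 23, B, Quin), (3, 28, 38, B, Vic), (8, 24, 36, F, Uma), (9, 32, 5, B, Yan)} (8 duplicate(s) eliminated).
Apply σ_{grade = B}; surviving tuples: {(2, 39, 23, B, Quin), (3, 2, 23, B, Quin), (3, 28, 38, B, Vic), (9, 32, 5, B, Yan)}
π_{sid, grade} gives {(23, B), (38, B), (5, B)} (1 duplicate(s) eliminated).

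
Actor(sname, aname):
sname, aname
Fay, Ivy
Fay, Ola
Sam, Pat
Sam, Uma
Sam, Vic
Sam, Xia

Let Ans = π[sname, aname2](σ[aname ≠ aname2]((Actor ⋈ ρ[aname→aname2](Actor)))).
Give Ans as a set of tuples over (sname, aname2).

{(Fay, Ivy), (Fay, Ola), (Sam, Pat), (Sam, Uma), (Sam, Vic), (Sam, Xia)}

ρ[aname→aname2]: schema becomes (sname, aname2); tuples unchanged.
Actor ⋈ ρ[aname→aname2](Actor) (natural join on sname): {(Fay, Ivy, Ivy), (Fay, Ivy, Ola), (Fay, Ola, Ivy), (Fay, Ola, Ola), (Sam, Pat, Pat), (Sam, Pat, Uma), (Sam, Pat, Vic), (Sam, Pat, Xia), (Sam, Uma, Pat), (Sam, Uma, Uma), (Sam, Uma, Vic), (Sam, Uma, Xia), (Sam, Vic, Pat), (Sam, Vic, Uma), (Sam, Vic, Vic), (Sam, Vic, Xia), (Sam, Xia, Pat), (Sam, Xia, Uma), (Sam, Xia, Vic), (Sam, Xia, Xia)}
Apply σ_{aname ≠ aname2}; surviving tuples: {(Fay, Ivy, Ola), (Fay, Ola, Ivy), (Sam, Pat, Uma), (Sam, Pat, Vic), (Sam, Pat, Xia), (Sam, Uma, Pat), (Sam, Uma, Vic), (Sam, Uma, Xia), (Sam, Vic, Pat), (Sam, Vic, Uma), (Sam, Vic, Xia), (Sam, Xia, Pat), (Sam, Xia, Uma), (Sam, Xia, Vic)}
Keep only column(s) sname, aname2 (8 duplicate(s) eliminated): {(Fay, Ivy), (Fay, Ola), (Sam, Pat), (Sam, Uma), (Sam, Vic), (Sam, Xia)}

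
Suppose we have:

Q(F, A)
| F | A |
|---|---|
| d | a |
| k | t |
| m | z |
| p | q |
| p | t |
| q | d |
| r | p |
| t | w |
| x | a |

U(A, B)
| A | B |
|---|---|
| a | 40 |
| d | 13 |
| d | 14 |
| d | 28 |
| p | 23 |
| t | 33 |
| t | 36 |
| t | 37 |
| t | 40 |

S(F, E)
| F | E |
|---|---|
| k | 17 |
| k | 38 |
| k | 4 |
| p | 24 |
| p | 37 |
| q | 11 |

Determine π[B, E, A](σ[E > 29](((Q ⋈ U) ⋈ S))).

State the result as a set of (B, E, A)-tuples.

Natural join on A: {(d, a, 40), (k, t, 33), (k, t, 36), (k, t, 37), (k, t, 40), (p, t, 33), (p, t, 36), (p, t, 37), (p, t, 40), (q, d, 13), (q, d, 14), (q, d, 28), (r, p, 23), (x, a, 40)}
Natural join on F: {(k, t, 33, 17), (k, t, 33, 38), (k, t, 33, 4), (k, t, 36, 17), (k, t, 36, 38), (k, t, 36, 4), (k, t, 37, 17), (k, t, 37, 38), (k, t, 37, 4), (k, t, 40, 17), (k, t, 40, 38), (k, t, 40, 4), (p, t, 33, 24), (p, t, 33, 37), (p, t, 36, 24), (p, t, 36, 37), (p, t, 37, 24), (p, t, 37, 37), (p, t, 40, 24), (p, t, 40, 37), (q, d, 13, 11), (q, d, 14, 11), (q, d, 28, 11)}
Apply σ_{E > 29}; surviving tuples: {(k, t, 33, 38), (k, t, 36, 38), (k, t, 37, 38), (k, t, 40, 38), (p, t, 33, 37), (p, t, 36, 37), (p, t, 37, 37), (p, t, 40, 37)}
Keep only column(s) B, E, A: {(33, 37, t), (33, 38, t), (36, 37, t), (36, 38, t), (37, 37, t), (37, 38, t), (40, 37, t), (40, 38, t)}

{(33, 37, t), (33, 38, t), (36, 37, t), (36, 38, t), (37, 37, t), (37, 38, t), (40, 37, t), (40, 38, t)}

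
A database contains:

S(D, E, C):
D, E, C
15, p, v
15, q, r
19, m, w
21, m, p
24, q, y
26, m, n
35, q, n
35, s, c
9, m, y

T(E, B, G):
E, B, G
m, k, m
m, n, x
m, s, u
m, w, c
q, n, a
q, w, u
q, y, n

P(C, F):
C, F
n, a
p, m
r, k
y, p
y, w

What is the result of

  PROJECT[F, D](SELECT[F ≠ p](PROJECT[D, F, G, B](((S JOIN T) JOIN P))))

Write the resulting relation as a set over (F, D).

{(a, 26), (a, 35), (k, 15), (m, 21), (w, 24), (w, 9)}

Joining S and T on E yields {(15, q, r, n, a), (15, q, r, w, u), (15, q, r, y, n), (19, m, w, k, m), (19, m, w, n, x), (19, m, w, s, u), (19, m, w, w, c), (21, m, p, k, m), (21, m, p, n, x), (21, m, p, s, u), (21, m, p, w, c), (24, q, y, n, a), (24, q, y, w, u), (24, q, y, y, n), (26, m, n, k, m), (26, m, n, n, x), (26, m, n, s, u), (26, m, n, w, c), (35, q, n, n, a), (35, q, n, w, u), (35, q, n, y, n), (9, m, y, k, m), (9, m, y, n, x), (9, m, y, s, u), (9, m, y, w, c)}.
Joining (S JOIN T) and P on C yields {(15, q, r, n, a, k), (15, q, r, w, u, k), (15, q, r, y, n, k), (21, m, p, k, m, m), (21, m, p, n, x, m), (21, m, p, s, u, m), (21, m, p, w, c, m), (24, q, y, n, a, p), (24, q, y, n, a, w), (24, q, y, w, u, p), (24, q, y, w, u, w), (24, q, y, y, n, p), (24, q, y, y, n, w), (26, m, n, k, m, a), (26, m, n, n, x, a), (26, m, n, s, u, a), (26, m, n, w, c, a), (35, q, n, n, a, a), (35, q, n, w, u, a), (35, q, n, y, n, a), (9, m, y, k, m, p), (9, m, y, k, m, w), (9, m, y, n, x, p), (9, m, y, n, x, w), (9, m, y, s, u, p), (9, m, y, s, u, w), (9, m, y, w, c, p), (9, m, y, w, c, w)}.
Keep only column(s) D, F, G, B: {(15, k, a, n), (15, k, n, y), (15, k, u, w), (21, m, c, w), (21, m, m, k), (21, m, u, s), (21, m, x, n), (24, p, a, n), (24, p, n, y), (24, p, u, w), (24, w, a, n), (24, w, n, y), (24, w, u, w), (26, a, c, w), (26, a, m, k), (26, a, u, s), (26, a, x, n), (35, a, a, n), (35, a, n, y), (35, a, u, w), (9, p, c, w), (9, p, m, k), (9, p, u, s), (9, p, x, n), (9, w, c, w), (9, w, m, k), (9, w, u, s), (9, w, x, n)}
Selection F ≠ p: {(15, k, a, n), (15, k, n, y), (15, k, u, w), (21, m, c, w), (21, m, m, k), (21, m, u, s), (21, m, x, n), (24, w, a, n), (24, w, n, y), (24, w, u, w), (26, a, c, w), (26, a, m, k), (26, a, u, s), (26, a, x, n), (35, a, a, n), (35, a, n, y), (35, a, u, w), (9, w, c, w), (9, w, m, k), (9, w, u, s), (9, w, x, n)}
Keep only column(s) F, D (15 duplicate(s) eliminated): {(a, 26), (a, 35), (k, 15), (m, 21), (w, 24), (w, 9)}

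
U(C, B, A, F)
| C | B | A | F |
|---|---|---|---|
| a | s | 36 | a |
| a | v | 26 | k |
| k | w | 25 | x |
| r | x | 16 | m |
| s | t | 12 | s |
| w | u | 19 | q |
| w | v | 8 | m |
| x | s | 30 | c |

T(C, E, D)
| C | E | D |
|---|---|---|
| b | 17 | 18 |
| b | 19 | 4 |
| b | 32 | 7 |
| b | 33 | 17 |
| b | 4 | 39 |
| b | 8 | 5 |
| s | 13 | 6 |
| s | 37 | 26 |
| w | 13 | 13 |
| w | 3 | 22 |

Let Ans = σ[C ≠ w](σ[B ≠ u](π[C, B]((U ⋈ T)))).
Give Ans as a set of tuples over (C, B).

Natural join on C: {(s, t, 12, s, 13, 6), (s, t, 12, s, 37, 26), (w, u, 19, q, 13, 13), (w, u, 19, q, 3, 22), (w, v, 8, m, 13, 13), (w, v, 8, m, 3, 22)}
π[C, B]: project onto (C, B) (3 duplicate(s) eliminated) → {(s, t), (w, u), (w, v)}
Filtering on B ≠ u leaves {(s, t), (w, v)}.
Filtering on C ≠ w leaves {(s, t)}.

{(s, t)}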